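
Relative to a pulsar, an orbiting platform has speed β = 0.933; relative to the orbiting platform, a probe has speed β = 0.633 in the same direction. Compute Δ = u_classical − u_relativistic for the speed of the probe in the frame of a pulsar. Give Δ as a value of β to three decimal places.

Galilean: u_cl = 0.633 + 0.933 = 1.5660.
Relativistic: u_rel = (0.633 + 0.933) / (1 + 0.633·0.933) = 1.5660/1.5906 = 0.9845.
Δ = 1.5660 − 0.9845 = 0.5815.
(The classical prediction exceeds c; the relativistic result does not.)

Δ = 0.581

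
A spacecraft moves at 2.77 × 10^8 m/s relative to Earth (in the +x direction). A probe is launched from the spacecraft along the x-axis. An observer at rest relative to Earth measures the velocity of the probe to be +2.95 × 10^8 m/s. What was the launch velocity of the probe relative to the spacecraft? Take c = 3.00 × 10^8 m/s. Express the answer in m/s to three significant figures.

+1.96 × 10^8 m/s

v = 0.923c, u = 0.983c.
Invert the composition law: u' = (u − v)/(1 − uv/c²).
u' = (0.983 − 0.923) / (1 − (0.983)(0.923)) = 0.0600/0.0921 = 0.6518.
u' = 0.6518 × 3.00 × 10^8 m/s.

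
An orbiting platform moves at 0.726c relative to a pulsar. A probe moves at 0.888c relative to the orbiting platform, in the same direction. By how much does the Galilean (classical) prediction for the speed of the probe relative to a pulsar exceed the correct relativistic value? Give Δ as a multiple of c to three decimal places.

Δ = 0.633c

Galilean: u_cl = 0.888 + 0.726 = 1.6140.
Relativistic: u_rel = (0.888 + 0.726) / (1 + 0.888·0.726) = 1.6140/1.6447 = 0.9813.
Δ = 1.6140 − 0.9813 = 0.6327.
(The classical prediction exceeds c; the relativistic result does not.)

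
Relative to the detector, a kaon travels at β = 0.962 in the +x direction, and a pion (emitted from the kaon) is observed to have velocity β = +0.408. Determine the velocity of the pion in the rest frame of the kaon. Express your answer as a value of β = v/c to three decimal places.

β = -0.912

Invert the composition law: u' = (u − v)/(1 − uv/c²).
u' = (0.408 − 0.962) / (1 − (0.408)(0.962)) = -0.5540/0.6075 = -0.9119.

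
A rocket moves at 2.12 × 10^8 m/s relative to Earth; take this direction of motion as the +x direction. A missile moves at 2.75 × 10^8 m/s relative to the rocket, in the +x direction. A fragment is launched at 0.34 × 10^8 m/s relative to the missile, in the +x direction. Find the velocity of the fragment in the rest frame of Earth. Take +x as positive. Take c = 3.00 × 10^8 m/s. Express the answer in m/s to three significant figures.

Apply u = (u' + v)/(1 + u'v/c²) successively, working outward toward Earth.
(Dividing each given speed by c = 3.00 × 10^8 m/s to work in units of c.)
Start: velocity of the rocket relative to Earth = 0.7067c.
Compose with the missile (u' = 0.917 in the rocket frame): u_1 = (0.917 + 0.707) / (1 + 0.917·0.707) = 1.6233/1.6478 = 0.9852.
Compose with the fragment (u' = 0.113 in the missile frame): u_2 = (0.113 + 0.985) / (1 + 0.113·0.985) = 1.0985/1.1117 = 0.9882.
So u = 0.9882 × 3.00 × 10^8 m/s.

2.96 × 10^8 m/s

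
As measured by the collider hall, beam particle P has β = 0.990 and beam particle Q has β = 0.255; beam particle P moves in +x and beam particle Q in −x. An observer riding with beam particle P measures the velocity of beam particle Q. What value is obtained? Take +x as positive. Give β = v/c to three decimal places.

β = -0.994

β_A = 0.990, β_B = -0.255.
Transform to A's frame with the inverse velocity-addition law: u' = (u − v)/(1 − uv/c²), taking u = β_B and v = β_A.
u' = (-0.255 − 0.990) / (1 − (0.990)(-0.255)) = -1.2450/1.2525 = -0.9941.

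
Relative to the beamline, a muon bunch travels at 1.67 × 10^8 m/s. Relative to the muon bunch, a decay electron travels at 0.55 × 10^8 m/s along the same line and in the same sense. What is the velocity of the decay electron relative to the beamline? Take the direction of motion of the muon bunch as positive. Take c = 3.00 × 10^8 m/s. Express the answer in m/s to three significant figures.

2.01 × 10^8 m/s

In units of c (dividing by 3.00 × 10^8 m/s): v = 0.557, u' = 0.183.
u = (u' + v)/(1 + u'v/c²):
u = (0.183 + 0.557) / (1 + 0.183·0.557) = 0.7400/1.1021 = 0.6715
(Galilean addition would give +0.740c.)
Converting back: u = 0.6715 × 3.00 × 10^8 m/s.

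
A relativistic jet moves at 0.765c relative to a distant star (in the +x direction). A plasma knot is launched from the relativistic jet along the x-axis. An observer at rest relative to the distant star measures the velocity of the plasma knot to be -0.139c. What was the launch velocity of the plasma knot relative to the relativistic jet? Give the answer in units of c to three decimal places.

Invert the composition law: u' = (u − v)/(1 − uv/c²).
u' = (-0.139 − 0.765) / (1 − (-0.139)(0.765)) = -0.9040/1.1063 = -0.8171.

-0.817c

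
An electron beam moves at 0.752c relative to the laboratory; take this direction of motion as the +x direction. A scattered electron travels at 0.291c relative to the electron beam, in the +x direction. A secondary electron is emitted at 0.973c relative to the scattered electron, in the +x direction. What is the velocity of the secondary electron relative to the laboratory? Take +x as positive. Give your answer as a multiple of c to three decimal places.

0.998c

Apply u = (u' + v)/(1 + u'v/c²) successively, working outward toward the laboratory.
Start: velocity of the electron beam relative to the laboratory = 0.7520c.
Compose with the scattered electron (u' = 0.291 in the electron beam frame): u_1 = (0.291 + 0.752) / (1 + 0.291·0.752) = 1.0430/1.2188 = 0.8557.
Compose with the secondary electron (u' = 0.973 in the scattered electron frame): u_2 = (0.973 + 0.856) / (1 + 0.973·0.856) = 1.8287/1.8326 = 0.9979.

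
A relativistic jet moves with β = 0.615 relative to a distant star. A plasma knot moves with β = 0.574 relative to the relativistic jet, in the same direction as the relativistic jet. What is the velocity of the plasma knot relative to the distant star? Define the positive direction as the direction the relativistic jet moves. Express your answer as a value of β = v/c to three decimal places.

With v = 0.615 and u' = 0.574 (in units of c),
u = (u' + v)/(1 + u'v/c²):
u = (0.574 + 0.615) / (1 + 0.574·0.615) = 1.1890/1.3530 = 0.8788

β = 0.879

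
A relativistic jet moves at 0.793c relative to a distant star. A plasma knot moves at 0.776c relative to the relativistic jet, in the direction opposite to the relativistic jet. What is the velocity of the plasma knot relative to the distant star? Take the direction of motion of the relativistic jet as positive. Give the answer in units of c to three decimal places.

With v = 0.793 and u' = -0.776 (in units of c),
u = (u' + v)/(1 + u'v/c²):
u = (-0.776 + 0.793) / (1 + (-0.776)·0.793) = 0.0170/0.3846 = 0.0442

+0.044c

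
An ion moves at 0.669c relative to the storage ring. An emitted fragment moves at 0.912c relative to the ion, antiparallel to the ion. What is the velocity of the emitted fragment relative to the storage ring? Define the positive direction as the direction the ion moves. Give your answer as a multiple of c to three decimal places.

-0.623c

With v = 0.669 and u' = -0.912 (in units of c),
u = (u' + v)/(1 + u'v/c²):
u = (-0.912 + 0.669) / (1 + (-0.912)·0.669) = -0.2430/0.3899 = -0.6233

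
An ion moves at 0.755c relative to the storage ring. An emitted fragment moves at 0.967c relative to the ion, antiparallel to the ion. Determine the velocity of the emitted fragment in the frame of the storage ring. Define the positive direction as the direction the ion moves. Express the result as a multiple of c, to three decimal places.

-0.785c

With v = 0.755 and u' = -0.967 (in units of c),
u = (u' + v)/(1 + u'v/c²):
u = (-0.967 + 0.755) / (1 + (-0.967)·0.755) = -0.2120/0.2699 = -0.7854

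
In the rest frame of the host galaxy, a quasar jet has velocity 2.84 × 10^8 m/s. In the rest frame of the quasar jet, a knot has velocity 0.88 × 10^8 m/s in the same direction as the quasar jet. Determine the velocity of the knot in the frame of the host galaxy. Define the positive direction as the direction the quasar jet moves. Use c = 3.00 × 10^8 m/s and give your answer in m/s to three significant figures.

In units of c (dividing by 3.00 × 10^8 m/s): v = 0.947, u' = 0.293.
u = (u' + v)/(1 + u'v/c²):
u = (0.293 + 0.947) / (1 + 0.293·0.947) = 1.2400/1.2777 = 0.9705
(Galilean addition would give +1.240c, exceeding c.)
Converting back: u = 0.9705 × 3.00 × 10^8 m/s.

2.91 × 10^8 m/s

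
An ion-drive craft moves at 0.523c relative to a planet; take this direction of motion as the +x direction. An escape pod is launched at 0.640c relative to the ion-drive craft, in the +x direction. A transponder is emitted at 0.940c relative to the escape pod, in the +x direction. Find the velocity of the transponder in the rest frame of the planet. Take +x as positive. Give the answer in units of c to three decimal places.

Apply u = (u' + v)/(1 + u'v/c²) successively, working outward toward the planet.
Start: velocity of the ion-drive craft relative to the planet = 0.5230c.
Compose with the escape pod (u' = 0.640 in the ion-drive craft frame): u_1 = (0.640 + 0.523) / (1 + 0.640·0.523) = 1.1630/1.3347 = 0.8713.
Compose with the transponder (u' = 0.940 in the escape pod frame): u_2 = (0.940 + 0.871) / (1 + 0.940·0.871) = 1.8113/1.8191 = 0.9958.

0.996c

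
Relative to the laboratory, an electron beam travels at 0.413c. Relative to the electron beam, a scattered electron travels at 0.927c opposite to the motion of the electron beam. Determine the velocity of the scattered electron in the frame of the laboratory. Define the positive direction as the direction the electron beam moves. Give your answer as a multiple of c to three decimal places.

-0.833c

With v = 0.413 and u' = -0.927 (in units of c),
u = (u' + v)/(1 + u'v/c²):
u = (-0.927 + 0.413) / (1 + (-0.927)·0.413) = -0.5140/0.6171 = -0.8329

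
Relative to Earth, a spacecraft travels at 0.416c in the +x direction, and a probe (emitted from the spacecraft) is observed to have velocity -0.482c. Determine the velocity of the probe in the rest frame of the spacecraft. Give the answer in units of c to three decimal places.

Invert the composition law: u' = (u − v)/(1 − uv/c²).
u' = (-0.482 − 0.416) / (1 − (-0.482)(0.416)) = -0.8980/1.2005 = -0.7480.

-0.748c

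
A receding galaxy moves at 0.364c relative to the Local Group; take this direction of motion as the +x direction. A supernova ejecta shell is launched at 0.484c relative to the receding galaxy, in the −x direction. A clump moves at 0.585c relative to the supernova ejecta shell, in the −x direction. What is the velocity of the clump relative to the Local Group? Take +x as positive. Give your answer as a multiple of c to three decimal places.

-0.673c

Apply u = (u' + v)/(1 + u'v/c²) successively, working outward toward the Local Group.
Start: velocity of the receding galaxy relative to the Local Group = 0.3640c.
Compose with the supernova ejecta shell (u' = -0.484 in the receding galaxy frame): u_1 = (-0.484 + 0.364) / (1 + (-0.484)·0.364) = -0.1200/0.8238 = -0.1457.
Compose with the clump (u' = -0.585 in the supernova ejecta shell frame): u_2 = (-0.585 + (-0.146)) / (1 + (-0.585)·(-0.146)) = -0.7307/1.0852 = -0.6733.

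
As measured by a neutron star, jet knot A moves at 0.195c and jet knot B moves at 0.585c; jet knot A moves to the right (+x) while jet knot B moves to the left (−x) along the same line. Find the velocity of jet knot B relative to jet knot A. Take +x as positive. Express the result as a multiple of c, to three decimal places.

β_A = 0.195, β_B = -0.585.
Transform to A's frame with the inverse velocity-addition law: u' = (u − v)/(1 − uv/c²), taking u = β_B and v = β_A.
u' = (-0.585 − 0.195) / (1 − (0.195)(-0.585)) = -0.7800/1.1141 = -0.7001.

-0.700c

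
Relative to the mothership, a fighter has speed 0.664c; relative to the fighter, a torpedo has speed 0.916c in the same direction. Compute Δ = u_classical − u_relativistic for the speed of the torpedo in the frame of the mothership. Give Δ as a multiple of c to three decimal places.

Δ = 0.598c

Galilean: u_cl = 0.916 + 0.664 = 1.5800.
Relativistic: u_rel = (0.916 + 0.664) / (1 + 0.916·0.664) = 1.5800/1.6082 = 0.9825.
Δ = 1.5800 − 0.9825 = 0.5975.
(The classical prediction exceeds c; the relativistic result does not.)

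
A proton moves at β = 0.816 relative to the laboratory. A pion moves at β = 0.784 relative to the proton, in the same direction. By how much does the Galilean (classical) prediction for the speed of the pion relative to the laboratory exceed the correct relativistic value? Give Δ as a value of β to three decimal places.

Δ = 0.624

Galilean: u_cl = 0.784 + 0.816 = 1.6000.
Relativistic: u_rel = (0.784 + 0.816) / (1 + 0.784·0.816) = 1.6000/1.6397 = 0.9758.
Δ = 1.6000 − 0.9758 = 0.6242.
(The classical prediction exceeds c; the relativistic result does not.)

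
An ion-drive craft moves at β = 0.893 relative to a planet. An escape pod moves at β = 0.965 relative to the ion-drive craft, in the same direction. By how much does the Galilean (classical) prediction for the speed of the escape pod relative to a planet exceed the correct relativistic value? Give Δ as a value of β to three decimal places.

Δ = 0.860

Galilean: u_cl = 0.965 + 0.893 = 1.8580.
Relativistic: u_rel = (0.965 + 0.893) / (1 + 0.965·0.893) = 1.8580/1.8617 = 0.9980.
Δ = 1.8580 − 0.9980 = 0.8600.
(The classical prediction exceeds c; the relativistic result does not.)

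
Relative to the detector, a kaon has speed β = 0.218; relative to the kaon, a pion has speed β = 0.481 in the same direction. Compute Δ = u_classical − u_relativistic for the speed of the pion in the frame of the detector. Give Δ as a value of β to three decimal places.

Galilean: u_cl = 0.481 + 0.218 = 0.6990.
Relativistic: u_rel = (0.481 + 0.218) / (1 + 0.481·0.218) = 0.6990/1.1049 = 0.6327.
Δ = 0.6990 − 0.6327 = 0.0663.

Δ = 0.066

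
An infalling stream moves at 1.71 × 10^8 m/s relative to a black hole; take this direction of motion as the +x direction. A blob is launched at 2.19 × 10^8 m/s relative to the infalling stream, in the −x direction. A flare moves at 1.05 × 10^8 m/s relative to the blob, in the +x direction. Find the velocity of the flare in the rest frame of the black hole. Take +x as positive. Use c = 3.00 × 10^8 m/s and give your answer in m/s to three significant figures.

Apply u = (u' + v)/(1 + u'v/c²) successively, working outward toward the black hole.
(Dividing each given speed by c = 3.00 × 10^8 m/s to work in units of c.)
Start: velocity of the infalling stream relative to the black hole = 0.5700c.
Compose with the blob (u' = -0.730 in the infalling stream frame): u_1 = (-0.730 + 0.570) / (1 + (-0.730)·0.570) = -0.1600/0.5839 = -0.2740.
Compose with the flare (u' = 0.350 in the blob frame): u_2 = (0.350 + (-0.274)) / (1 + 0.350·(-0.274)) = 0.0760/0.9041 = 0.0840.
So u = 0.0840 × 3.00 × 10^8 m/s.

+2.52 × 10^7 m/s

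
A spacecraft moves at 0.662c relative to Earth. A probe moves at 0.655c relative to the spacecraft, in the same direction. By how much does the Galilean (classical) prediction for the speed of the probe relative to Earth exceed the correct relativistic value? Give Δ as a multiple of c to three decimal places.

Δ = 0.398c

Galilean: u_cl = 0.655 + 0.662 = 1.3170.
Relativistic: u_rel = (0.655 + 0.662) / (1 + 0.655·0.662) = 1.3170/1.4336 = 0.9187.
Δ = 1.3170 − 0.9187 = 0.3983.
(The classical prediction exceeds c; the relativistic result does not.)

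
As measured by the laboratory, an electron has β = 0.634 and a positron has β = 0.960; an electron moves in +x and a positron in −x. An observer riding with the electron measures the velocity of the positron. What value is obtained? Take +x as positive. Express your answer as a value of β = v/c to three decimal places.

β_A = 0.634, β_B = -0.960.
Transform to A's frame with the inverse velocity-addition law: u' = (u − v)/(1 − uv/c²), taking u = β_B and v = β_A.
u' = (-0.960 − 0.634) / (1 − (0.634)(-0.960)) = -1.5940/1.6086 = -0.9909.

β = -0.991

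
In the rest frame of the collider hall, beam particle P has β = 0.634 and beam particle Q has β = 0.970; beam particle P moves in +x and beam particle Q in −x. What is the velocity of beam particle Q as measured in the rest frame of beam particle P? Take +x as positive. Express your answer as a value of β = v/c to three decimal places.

β = -0.993

β_A = 0.634, β_B = -0.970.
Transform to A's frame with the inverse velocity-addition law: u' = (u − v)/(1 − uv/c²), taking u = β_B and v = β_A.
u' = (-0.970 − 0.634) / (1 − (0.634)(-0.970)) = -1.6040/1.6150 = -0.9932.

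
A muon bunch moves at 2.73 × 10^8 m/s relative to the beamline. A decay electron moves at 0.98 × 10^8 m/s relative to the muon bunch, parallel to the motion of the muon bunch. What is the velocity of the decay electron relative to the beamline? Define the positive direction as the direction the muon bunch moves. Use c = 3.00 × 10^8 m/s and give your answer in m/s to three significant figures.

In units of c (dividing by 3.00 × 10^8 m/s): v = 0.910, u' = 0.327.
u = (u' + v)/(1 + u'v/c²):
u = (0.327 + 0.910) / (1 + 0.327·0.910) = 1.2367/1.2973 = 0.9533
Converting back: u = 0.9533 × 3.00 × 10^8 m/s.

2.86 × 10^8 m/s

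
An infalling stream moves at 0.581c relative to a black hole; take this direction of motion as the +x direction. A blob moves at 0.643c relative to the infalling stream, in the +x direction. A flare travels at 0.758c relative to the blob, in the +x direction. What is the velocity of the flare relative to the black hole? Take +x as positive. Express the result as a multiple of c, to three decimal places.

Apply u = (u' + v)/(1 + u'v/c²) successively, working outward toward the black hole.
Start: velocity of the infalling stream relative to the black hole = 0.5810c.
Compose with the blob (u' = 0.643 in the infalling stream frame): u_1 = (0.643 + 0.581) / (1 + 0.643·0.581) = 1.2240/1.3736 = 0.8911.
Compose with the flare (u' = 0.758 in the blob frame): u_2 = (0.758 + 0.891) / (1 + 0.758·0.891) = 1.6491/1.6755 = 0.9843.

0.984c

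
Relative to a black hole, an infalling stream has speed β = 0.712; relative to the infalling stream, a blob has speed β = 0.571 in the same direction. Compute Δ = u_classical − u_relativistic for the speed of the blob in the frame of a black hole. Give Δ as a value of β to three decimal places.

Δ = 0.371

Galilean: u_cl = 0.571 + 0.712 = 1.2830.
Relativistic: u_rel = (0.571 + 0.712) / (1 + 0.571·0.712) = 1.2830/1.4066 = 0.9122.
Δ = 1.2830 − 0.9122 = 0.3708.
(The classical prediction exceeds c; the relativistic result does not.)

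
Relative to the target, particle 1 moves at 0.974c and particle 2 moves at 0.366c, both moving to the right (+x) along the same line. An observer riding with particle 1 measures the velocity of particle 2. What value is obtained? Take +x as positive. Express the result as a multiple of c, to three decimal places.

-0.945c

β_A = 0.974, β_B = 0.366.
Transform to A's frame with the inverse velocity-addition law: u' = (u − v)/(1 − uv/c²), taking u = β_B and v = β_A.
u' = (0.366 − 0.974) / (1 − (0.974)(0.366)) = -0.6080/0.6435 = -0.9448.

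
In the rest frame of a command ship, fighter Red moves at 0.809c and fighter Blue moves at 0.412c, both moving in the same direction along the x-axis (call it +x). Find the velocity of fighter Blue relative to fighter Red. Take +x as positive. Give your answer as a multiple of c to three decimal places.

-0.595c

β_A = 0.809, β_B = 0.412.
Transform to A's frame with the inverse velocity-addition law: u' = (u − v)/(1 − uv/c²), taking u = β_B and v = β_A.
u' = (0.412 − 0.809) / (1 − (0.809)(0.412)) = -0.3970/0.6667 = -0.5955.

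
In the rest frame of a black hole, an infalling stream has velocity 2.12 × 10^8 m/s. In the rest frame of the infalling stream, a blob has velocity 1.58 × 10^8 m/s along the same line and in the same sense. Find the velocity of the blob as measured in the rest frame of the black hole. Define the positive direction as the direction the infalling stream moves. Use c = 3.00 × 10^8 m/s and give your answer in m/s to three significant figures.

2.70 × 10^8 m/s

In units of c (dividing by 3.00 × 10^8 m/s): v = 0.707, u' = 0.527.
u = (u' + v)/(1 + u'v/c²):
u = (0.527 + 0.707) / (1 + 0.527·0.707) = 1.2333/1.3722 = 0.8988
Converting back: u = 0.8988 × 3.00 × 10^8 m/s.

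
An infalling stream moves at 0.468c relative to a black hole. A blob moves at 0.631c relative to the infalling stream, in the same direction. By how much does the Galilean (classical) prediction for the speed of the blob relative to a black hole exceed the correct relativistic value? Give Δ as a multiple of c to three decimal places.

Galilean: u_cl = 0.631 + 0.468 = 1.0990.
Relativistic: u_rel = (0.631 + 0.468) / (1 + 0.631·0.468) = 1.0990/1.2953 = 0.8484.
Δ = 1.0990 − 0.8484 = 0.2506.
(The classical prediction exceeds c; the relativistic result does not.)

Δ = 0.251c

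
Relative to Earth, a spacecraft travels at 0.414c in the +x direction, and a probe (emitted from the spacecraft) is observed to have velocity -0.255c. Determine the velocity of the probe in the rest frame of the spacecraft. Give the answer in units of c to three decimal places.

Invert the composition law: u' = (u − v)/(1 − uv/c²).
u' = (-0.255 − 0.414) / (1 − (-0.255)(0.414)) = -0.6690/1.1056 = -0.6051.

-0.605c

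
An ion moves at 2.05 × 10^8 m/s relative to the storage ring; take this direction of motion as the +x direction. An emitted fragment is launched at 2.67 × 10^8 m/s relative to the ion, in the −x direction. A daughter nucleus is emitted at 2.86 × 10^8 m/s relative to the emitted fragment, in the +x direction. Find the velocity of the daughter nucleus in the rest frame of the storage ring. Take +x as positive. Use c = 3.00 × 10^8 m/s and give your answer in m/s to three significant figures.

Apply u = (u' + v)/(1 + u'v/c²) successively, working outward toward the storage ring.
(Dividing each given speed by c = 3.00 × 10^8 m/s to work in units of c.)
Start: velocity of the ion relative to the storage ring = 0.6833c.
Compose with the emitted fragment (u' = -0.890 in the ion frame): u_1 = (-0.890 + 0.683) / (1 + (-0.890)·0.683) = -0.2067/0.3918 = -0.5274.
Compose with the daughter nucleus (u' = 0.953 in the emitted fragment frame): u_2 = (0.953 + (-0.527)) / (1 + 0.953·(-0.527)) = 0.4259/0.4972 = 0.8566.
So u = 0.8566 × 3.00 × 10^8 m/s.

+2.57 × 10^8 m/s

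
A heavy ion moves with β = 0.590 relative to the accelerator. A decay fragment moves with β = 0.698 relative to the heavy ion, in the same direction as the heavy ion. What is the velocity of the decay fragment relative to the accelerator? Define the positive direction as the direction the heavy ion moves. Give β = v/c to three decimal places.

β = 0.912

With v = 0.590 and u' = 0.698 (in units of c),
u = (u' + v)/(1 + u'v/c²):
u = (0.698 + 0.590) / (1 + 0.698·0.590) = 1.2880/1.4118 = 0.9123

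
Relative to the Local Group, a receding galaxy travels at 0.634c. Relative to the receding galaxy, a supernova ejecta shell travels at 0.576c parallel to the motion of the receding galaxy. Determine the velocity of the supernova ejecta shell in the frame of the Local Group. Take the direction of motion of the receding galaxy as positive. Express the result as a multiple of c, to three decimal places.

With v = 0.634 and u' = 0.576 (in units of c),
u = (u' + v)/(1 + u'v/c²):
u = (0.576 + 0.634) / (1 + 0.576·0.634) = 1.2100/1.3652 = 0.8863
(Galilean addition would give +1.210c, exceeding c.)

0.886c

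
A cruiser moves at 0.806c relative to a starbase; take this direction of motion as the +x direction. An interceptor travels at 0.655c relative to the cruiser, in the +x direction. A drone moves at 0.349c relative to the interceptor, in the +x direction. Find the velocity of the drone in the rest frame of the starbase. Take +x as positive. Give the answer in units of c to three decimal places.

Apply u = (u' + v)/(1 + u'v/c²) successively, working outward toward the starbase.
Start: velocity of the cruiser relative to the starbase = 0.8060c.
Compose with the interceptor (u' = 0.655 in the cruiser frame): u_1 = (0.655 + 0.806) / (1 + 0.655·0.806) = 1.4610/1.5279 = 0.9562.
Compose with the drone (u' = 0.349 in the interceptor frame): u_2 = (0.349 + 0.956) / (1 + 0.349·0.956) = 1.3052/1.3337 = 0.9786.

0.979c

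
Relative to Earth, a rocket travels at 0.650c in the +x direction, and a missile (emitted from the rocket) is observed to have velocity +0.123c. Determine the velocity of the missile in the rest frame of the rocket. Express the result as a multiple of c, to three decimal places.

Invert the composition law: u' = (u − v)/(1 − uv/c²).
u' = (0.123 − 0.650) / (1 − (0.123)(0.650)) = -0.5270/0.9201 = -0.5728.

-0.573c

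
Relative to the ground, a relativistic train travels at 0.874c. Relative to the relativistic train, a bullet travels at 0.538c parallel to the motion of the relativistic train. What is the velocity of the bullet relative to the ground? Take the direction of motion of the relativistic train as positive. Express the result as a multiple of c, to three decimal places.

0.960c

With v = 0.874 and u' = 0.538 (in units of c),
u = (u' + v)/(1 + u'v/c²):
u = (0.538 + 0.874) / (1 + 0.538·0.874) = 1.4120/1.4702 = 0.9604
(Galilean addition would give +1.412c, exceeding c.)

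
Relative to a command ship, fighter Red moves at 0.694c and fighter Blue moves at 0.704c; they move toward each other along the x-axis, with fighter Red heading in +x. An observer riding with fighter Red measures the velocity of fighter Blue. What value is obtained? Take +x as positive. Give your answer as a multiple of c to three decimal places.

β_A = 0.694, β_B = -0.704.
Transform to A's frame with the inverse velocity-addition law: u' = (u − v)/(1 − uv/c²), taking u = β_B and v = β_A.
u' = (-0.704 − 0.694) / (1 − (0.694)(-0.704)) = -1.3980/1.4886 = -0.9392.

-0.939c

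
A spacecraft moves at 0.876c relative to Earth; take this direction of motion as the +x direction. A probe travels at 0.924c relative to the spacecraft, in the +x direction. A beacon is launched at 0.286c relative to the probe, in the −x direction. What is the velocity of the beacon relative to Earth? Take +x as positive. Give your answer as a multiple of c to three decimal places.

Apply u = (u' + v)/(1 + u'v/c²) successively, working outward toward Earth.
Start: velocity of the spacecraft relative to Earth = 0.8760c.
Compose with the probe (u' = 0.924 in the spacecraft frame): u_1 = (0.924 + 0.876) / (1 + 0.924·0.876) = 1.8000/1.8094 = 0.9948.
Compose with the beacon (u' = -0.286 in the probe frame): u_2 = (-0.286 + 0.995) / (1 + (-0.286)·0.995) = 0.7088/0.7155 = 0.9906.

+0.991c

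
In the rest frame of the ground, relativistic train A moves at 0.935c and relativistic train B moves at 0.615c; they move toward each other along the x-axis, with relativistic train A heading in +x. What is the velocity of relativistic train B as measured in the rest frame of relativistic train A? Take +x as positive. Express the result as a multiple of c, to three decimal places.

β_A = 0.935, β_B = -0.615.
Transform to A's frame with the inverse velocity-addition law: u' = (u − v)/(1 − uv/c²), taking u = β_B and v = β_A.
u' = (-0.615 − 0.935) / (1 − (0.935)(-0.615)) = -1.5500/1.5750 = -0.9841.

-0.984c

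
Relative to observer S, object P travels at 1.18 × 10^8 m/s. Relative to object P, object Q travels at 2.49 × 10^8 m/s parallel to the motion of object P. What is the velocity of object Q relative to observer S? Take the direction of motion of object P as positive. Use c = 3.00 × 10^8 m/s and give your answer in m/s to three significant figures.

In units of c (dividing by 3.00 × 10^8 m/s): v = 0.393, u' = 0.830.
u = (u' + v)/(1 + u'v/c²):
u = (0.830 + 0.393) / (1 + 0.830·0.393) = 1.2233/1.3265 = 0.9222
Converting back: u = 0.9222 × 3.00 × 10^8 m/s.

2.77 × 10^8 m/s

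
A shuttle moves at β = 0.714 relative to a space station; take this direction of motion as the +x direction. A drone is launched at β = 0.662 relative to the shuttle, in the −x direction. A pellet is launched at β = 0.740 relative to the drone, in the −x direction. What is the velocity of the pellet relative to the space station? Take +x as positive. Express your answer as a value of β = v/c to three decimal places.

Apply u = (u' + v)/(1 + u'v/c²) successively, working outward toward the space station.
Start: velocity of the shuttle relative to the space station = 0.7140c.
Compose with the drone (u' = -0.662 in the shuttle frame): u_1 = (-0.662 + 0.714) / (1 + (-0.662)·0.714) = 0.0520/0.5273 = 0.0986.
Compose with the pellet (u' = -0.740 in the drone frame): u_2 = (-0.740 + 0.099) / (1 + (-0.740)·0.099) = -0.6414/0.9270 = -0.6919.

β = -0.692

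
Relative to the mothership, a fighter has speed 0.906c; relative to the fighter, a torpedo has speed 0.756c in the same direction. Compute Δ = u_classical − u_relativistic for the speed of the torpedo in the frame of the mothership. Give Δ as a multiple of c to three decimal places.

Δ = 0.676c

Galilean: u_cl = 0.756 + 0.906 = 1.6620.
Relativistic: u_rel = (0.756 + 0.906) / (1 + 0.756·0.906) = 1.6620/1.6849 = 0.9864.
Δ = 1.6620 − 0.9864 = 0.6756.
(The classical prediction exceeds c; the relativistic result does not.)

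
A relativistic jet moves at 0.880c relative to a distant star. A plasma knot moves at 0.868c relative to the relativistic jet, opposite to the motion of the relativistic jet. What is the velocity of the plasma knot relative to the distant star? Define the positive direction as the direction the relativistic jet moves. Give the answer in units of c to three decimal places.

With v = 0.880 and u' = -0.868 (in units of c),
u = (u' + v)/(1 + u'v/c²):
u = (-0.868 + 0.880) / (1 + (-0.868)·0.880) = 0.0120/0.2362 = 0.0508
(Galilean addition would give +0.012c.)

+0.051c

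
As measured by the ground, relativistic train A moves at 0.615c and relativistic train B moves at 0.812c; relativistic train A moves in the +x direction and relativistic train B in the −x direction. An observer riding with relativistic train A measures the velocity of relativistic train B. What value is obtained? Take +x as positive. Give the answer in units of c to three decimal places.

-0.952c

β_A = 0.615, β_B = -0.812.
Transform to A's frame with the inverse velocity-addition law: u' = (u − v)/(1 − uv/c²), taking u = β_B and v = β_A.
u' = (-0.812 − 0.615) / (1 − (0.615)(-0.812)) = -1.4270/1.4994 = -0.9517.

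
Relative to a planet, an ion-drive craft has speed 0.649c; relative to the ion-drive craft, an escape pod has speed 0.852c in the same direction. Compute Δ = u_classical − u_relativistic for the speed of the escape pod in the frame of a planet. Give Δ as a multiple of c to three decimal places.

Galilean: u_cl = 0.852 + 0.649 = 1.5010.
Relativistic: u_rel = (0.852 + 0.649) / (1 + 0.852·0.649) = 1.5010/1.5529 = 0.9665.
Δ = 1.5010 − 0.9665 = 0.5345.
(The classical prediction exceeds c; the relativistic result does not.)

Δ = 0.534c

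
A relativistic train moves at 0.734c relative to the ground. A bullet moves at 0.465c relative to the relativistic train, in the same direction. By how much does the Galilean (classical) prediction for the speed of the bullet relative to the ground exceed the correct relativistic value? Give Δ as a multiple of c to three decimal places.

Galilean: u_cl = 0.465 + 0.734 = 1.1990.
Relativistic: u_rel = (0.465 + 0.734) / (1 + 0.465·0.734) = 1.1990/1.3413 = 0.8939.
Δ = 1.1990 − 0.8939 = 0.3051.
(The classical prediction exceeds c; the relativistic result does not.)

Δ = 0.305c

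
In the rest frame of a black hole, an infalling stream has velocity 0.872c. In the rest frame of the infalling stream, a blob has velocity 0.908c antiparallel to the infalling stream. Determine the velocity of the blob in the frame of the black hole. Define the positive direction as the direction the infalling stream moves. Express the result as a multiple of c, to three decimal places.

-0.173c

With v = 0.872 and u' = -0.908 (in units of c),
u = (u' + v)/(1 + u'v/c²):
u = (-0.908 + 0.872) / (1 + (-0.908)·0.872) = -0.0360/0.2082 = -0.1729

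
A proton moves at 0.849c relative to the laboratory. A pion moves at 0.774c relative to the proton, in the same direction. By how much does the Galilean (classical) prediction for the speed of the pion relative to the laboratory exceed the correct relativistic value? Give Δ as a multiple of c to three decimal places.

Galilean: u_cl = 0.774 + 0.849 = 1.6230.
Relativistic: u_rel = (0.774 + 0.849) / (1 + 0.774·0.849) = 1.6230/1.6571 = 0.9794.
Δ = 1.6230 − 0.9794 = 0.6436.
(The classical prediction exceeds c; the relativistic result does not.)

Δ = 0.644c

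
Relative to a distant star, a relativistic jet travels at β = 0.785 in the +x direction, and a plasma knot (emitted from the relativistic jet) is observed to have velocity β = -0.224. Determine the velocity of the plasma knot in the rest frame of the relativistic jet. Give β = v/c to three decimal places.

Invert the composition law: u' = (u − v)/(1 − uv/c²).
u' = (-0.224 − 0.785) / (1 − (-0.224)(0.785)) = -1.0090/1.1758 = -0.8581.

β = -0.858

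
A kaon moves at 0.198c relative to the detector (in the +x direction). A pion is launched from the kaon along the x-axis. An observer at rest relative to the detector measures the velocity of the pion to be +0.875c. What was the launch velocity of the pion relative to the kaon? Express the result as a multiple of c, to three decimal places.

Invert the composition law: u' = (u − v)/(1 − uv/c²).
u' = (0.875 − 0.198) / (1 − (0.875)(0.198)) = 0.6770/0.8267 = 0.8189.

+0.819c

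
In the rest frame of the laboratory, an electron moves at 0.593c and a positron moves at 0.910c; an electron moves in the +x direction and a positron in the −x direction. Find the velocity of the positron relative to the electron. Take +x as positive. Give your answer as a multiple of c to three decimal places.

-0.976c

β_A = 0.593, β_B = -0.910.
Transform to A's frame with the inverse velocity-addition law: u' = (u − v)/(1 − uv/c²), taking u = β_B and v = β_A.
u' = (-0.910 − 0.593) / (1 − (0.593)(-0.910)) = -1.5030/1.5396 = -0.9762.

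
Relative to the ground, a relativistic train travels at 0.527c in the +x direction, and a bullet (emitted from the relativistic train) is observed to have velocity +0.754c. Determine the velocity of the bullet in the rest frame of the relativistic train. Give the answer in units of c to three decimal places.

+0.377c

Invert the composition law: u' = (u − v)/(1 − uv/c²).
u' = (0.754 − 0.527) / (1 − (0.754)(0.527)) = 0.2270/0.6026 = 0.3767.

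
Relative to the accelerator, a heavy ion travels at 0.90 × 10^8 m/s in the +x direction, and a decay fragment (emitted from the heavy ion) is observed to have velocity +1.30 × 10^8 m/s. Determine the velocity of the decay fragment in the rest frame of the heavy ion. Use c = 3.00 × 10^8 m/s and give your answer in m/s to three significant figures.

+4.60 × 10^7 m/s

v = 0.300c, u = 0.433c.
Invert the composition law: u' = (u − v)/(1 − uv/c²).
u' = (0.433 − 0.300) / (1 − (0.433)(0.300)) = 0.1333/0.8700 = 0.1533.
u' = 0.1533 × 3.00 × 10^8 m/s.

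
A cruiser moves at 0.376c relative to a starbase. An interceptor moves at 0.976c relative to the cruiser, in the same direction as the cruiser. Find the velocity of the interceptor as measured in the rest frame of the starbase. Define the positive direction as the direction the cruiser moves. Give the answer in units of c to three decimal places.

0.989c

With v = 0.376 and u' = 0.976 (in units of c),
u = (u' + v)/(1 + u'v/c²):
u = (0.976 + 0.376) / (1 + 0.976·0.376) = 1.3520/1.3670 = 0.9890
(Galilean addition would give +1.352c, exceeding c.)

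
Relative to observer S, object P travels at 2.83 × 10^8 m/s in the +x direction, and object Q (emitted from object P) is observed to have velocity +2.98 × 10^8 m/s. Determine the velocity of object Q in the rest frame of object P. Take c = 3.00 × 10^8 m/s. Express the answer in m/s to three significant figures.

v = 0.943c, u = 0.993c.
Invert the composition law: u' = (u − v)/(1 − uv/c²).
u' = (0.993 − 0.943) / (1 − (0.993)(0.943)) = 0.0500/0.0630 = 0.7942.
u' = 0.7942 × 3.00 × 10^8 m/s.

+2.38 × 10^8 m/s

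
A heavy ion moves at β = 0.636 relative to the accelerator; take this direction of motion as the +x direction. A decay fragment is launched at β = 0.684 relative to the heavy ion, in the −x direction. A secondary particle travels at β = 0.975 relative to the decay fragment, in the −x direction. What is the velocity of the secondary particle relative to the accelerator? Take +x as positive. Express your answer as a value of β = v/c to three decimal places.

Apply u = (u' + v)/(1 + u'v/c²) successively, working outward toward the accelerator.
Start: velocity of the heavy ion relative to the accelerator = 0.6360c.
Compose with the decay fragment (u' = -0.684 in the heavy ion frame): u_1 = (-0.684 + 0.636) / (1 + (-0.684)·0.636) = -0.0480/0.5650 = -0.0850.
Compose with the secondary particle (u' = -0.975 in the decay fragment frame): u_2 = (-0.975 + (-0.085)) / (1 + (-0.975)·(-0.085)) = -1.0600/1.0828 = -0.9789.

β = -0.979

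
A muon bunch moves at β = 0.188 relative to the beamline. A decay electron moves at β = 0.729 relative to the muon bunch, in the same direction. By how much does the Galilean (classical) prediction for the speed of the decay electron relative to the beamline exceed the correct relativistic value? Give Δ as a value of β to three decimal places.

Δ = 0.111

Galilean: u_cl = 0.729 + 0.188 = 0.9170.
Relativistic: u_rel = (0.729 + 0.188) / (1 + 0.729·0.188) = 0.9170/1.1371 = 0.8065.
Δ = 0.9170 − 0.8065 = 0.1105.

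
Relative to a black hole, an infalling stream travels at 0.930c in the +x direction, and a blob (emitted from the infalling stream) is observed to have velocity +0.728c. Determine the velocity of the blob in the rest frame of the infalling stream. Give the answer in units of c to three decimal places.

-0.625c

Invert the composition law: u' = (u − v)/(1 − uv/c²).
u' = (0.728 − 0.930) / (1 − (0.728)(0.930)) = -0.2020/0.3230 = -0.6255.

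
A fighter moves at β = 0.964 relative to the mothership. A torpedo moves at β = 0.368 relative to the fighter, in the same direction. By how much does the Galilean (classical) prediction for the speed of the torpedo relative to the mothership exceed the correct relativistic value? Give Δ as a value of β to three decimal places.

Δ = 0.349

Galilean: u_cl = 0.368 + 0.964 = 1.3320.
Relativistic: u_rel = (0.368 + 0.964) / (1 + 0.368·0.964) = 1.3320/1.3548 = 0.9832.
Δ = 1.3320 − 0.9832 = 0.3488.
(The classical prediction exceeds c; the relativistic result does not.)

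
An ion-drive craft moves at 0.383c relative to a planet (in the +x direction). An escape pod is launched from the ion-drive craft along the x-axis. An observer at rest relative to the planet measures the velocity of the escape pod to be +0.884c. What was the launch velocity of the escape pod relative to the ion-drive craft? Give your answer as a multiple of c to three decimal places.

+0.757c

Invert the composition law: u' = (u − v)/(1 − uv/c²).
u' = (0.884 − 0.383) / (1 − (0.884)(0.383)) = 0.5010/0.6614 = 0.7575.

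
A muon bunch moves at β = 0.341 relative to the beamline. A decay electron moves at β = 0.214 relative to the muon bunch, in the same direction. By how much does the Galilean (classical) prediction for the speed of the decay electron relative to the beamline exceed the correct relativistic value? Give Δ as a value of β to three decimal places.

Galilean: u_cl = 0.214 + 0.341 = 0.5550.
Relativistic: u_rel = (0.214 + 0.341) / (1 + 0.214·0.341) = 0.5550/1.0730 = 0.5173.
Δ = 0.5550 − 0.5173 = 0.0377.

Δ = 0.038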